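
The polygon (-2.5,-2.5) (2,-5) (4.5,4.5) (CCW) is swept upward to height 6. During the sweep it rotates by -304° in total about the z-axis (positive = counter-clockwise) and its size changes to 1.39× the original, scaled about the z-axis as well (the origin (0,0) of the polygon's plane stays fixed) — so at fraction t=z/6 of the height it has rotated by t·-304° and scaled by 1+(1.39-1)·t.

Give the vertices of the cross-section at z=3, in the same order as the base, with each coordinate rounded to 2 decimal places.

Cross-section at z=3: (1.24,4.04) (-4.92,4.15) (-2.22,-7.27)

t = z/height = 3/6 = 0.5
s = 1 + (scale-1)·z/height = 1 + (1.39-1)·3/6 = 1.195000
θ = twist·z/height = -304°·3/6 = -152.0000° = -2.652900 rad
cos θ = -0.882948, sin θ = -0.469472 (intermediates below are computed at full precision and shown rounded to 5 d.p.)
v1: (-2.5,-2.5) → rotate → (1.03369,3.38105) → ×s → (1.23526,4.04035) → (1.24,4.04)
v2: (2,-5) → rotate → (-4.11325,3.47579) → ×s → (-4.91534,4.15357) → (-4.92,4.15)
v3: (4.5,4.5) → rotate → (-1.86064,-6.08589) → ×s → (-2.22347,-7.27263) → (-2.22,-7.27)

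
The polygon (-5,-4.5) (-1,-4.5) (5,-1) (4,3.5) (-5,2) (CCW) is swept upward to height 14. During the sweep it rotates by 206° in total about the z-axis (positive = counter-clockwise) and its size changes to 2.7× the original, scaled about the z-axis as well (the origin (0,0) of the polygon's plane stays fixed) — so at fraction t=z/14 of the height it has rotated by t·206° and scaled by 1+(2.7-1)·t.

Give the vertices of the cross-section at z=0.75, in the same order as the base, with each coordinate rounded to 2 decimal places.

t = z/height = 0.75/14 = 0.0535714
s = 1 + (scale-1)·z/height = 1 + (2.7-1)·0.75/14 = 1.091071
θ = twist·z/height = 206°·0.75/14 = 11.0357° = 0.192610 rad
cos θ = 0.981508, sin θ = 0.191421 (intermediates below are computed at full precision and shown rounded to 5 d.p.)
v1: (-5,-4.5) → rotate → (-4.04615,-5.37389) → ×s → (-4.41463,-5.86330) → (-4.41,-5.86)
v2: (-1,-4.5) → rotate → (-0.12011,-4.60821) → ×s → (-0.13105,-5.02788) → (-0.13,-5.03)
v3: (5,-1) → rotate → (5.09896,-0.02440) → ×s → (5.56333,-0.02663) → (5.56,-0.03)
v4: (4,3.5) → rotate → (3.25606,4.20096) → ×s → (3.55259,4.58355) → (3.55,4.58)
v5: (-5,2) → rotate → (-5.29038,1.00591) → ×s → (-5.77218,1.09752) → (-5.77,1.10)

Cross-section at z=0.75: (-4.41,-5.86) (-0.13,-5.03) (5.56,-0.03) (3.55,4.58) (-5.77,1.10)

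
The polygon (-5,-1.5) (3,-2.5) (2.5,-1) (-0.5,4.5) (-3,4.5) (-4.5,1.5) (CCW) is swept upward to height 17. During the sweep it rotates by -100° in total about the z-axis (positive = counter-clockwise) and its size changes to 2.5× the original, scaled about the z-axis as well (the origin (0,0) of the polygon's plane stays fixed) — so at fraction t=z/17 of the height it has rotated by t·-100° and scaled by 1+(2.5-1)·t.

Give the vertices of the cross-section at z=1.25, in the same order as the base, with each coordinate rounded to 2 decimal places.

Cross-section at z=1.25: (-5.72,-0.94) (2.95,-3.18) (2.61,-1.46) (0.09,5.03) (-2.66,5.38) (-4.74,2.29)

t = z/height = 1.25/17 = 0.0735294
s = 1 + (scale-1)·z/height = 1 + (2.5-1)·1.25/17 = 1.110294
θ = twist·z/height = -100°·1.25/17 = -7.3529° = -0.128333 rad
cos θ = 0.991777, sin θ = -0.127981 (intermediates below are computed at full precision and shown rounded to 5 d.p.)
v1: (-5,-1.5) → rotate → (-5.15085,-0.84776) → ×s → (-5.71896,-0.94126) → (-5.72,-0.94)
v2: (3,-2.5) → rotate → (2.65538,-2.86338) → ×s → (2.94825,-3.17920) → (2.95,-3.18)
v3: (2.5,-1) → rotate → (2.35146,-1.31173) → ×s → (2.61081,-1.45641) → (2.61,-1.46)
v4: (-0.5,4.5) → rotate → (0.08003,4.52699) → ×s → (0.08885,5.02629) → (0.09,5.03)
v5: (-3,4.5) → rotate → (-2.39942,4.84694) → ×s → (-2.66406,5.38153) → (-2.66,5.38)
v6: (-4.5,1.5) → rotate → (-4.27102,2.06358) → ×s → (-4.74209,2.29118) → (-4.74,2.29)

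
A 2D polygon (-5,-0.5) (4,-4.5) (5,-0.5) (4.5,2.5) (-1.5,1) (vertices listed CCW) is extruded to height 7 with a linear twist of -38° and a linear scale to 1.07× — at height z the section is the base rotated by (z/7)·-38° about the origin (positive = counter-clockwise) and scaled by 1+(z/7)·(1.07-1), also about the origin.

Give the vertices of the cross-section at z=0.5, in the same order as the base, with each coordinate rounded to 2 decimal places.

t = z/height = 0.5/7 = 0.0714286
s = 1 + (scale-1)·z/height = 1 + (1.07-1)·0.5/7 = 1.005000
θ = twist·z/height = -38°·0.5/7 = -2.7143° = -0.047373 rad
cos θ = 0.998878, sin θ = -0.047356 (intermediates below are computed at full precision and shown rounded to 5 d.p.)
v1: (-5,-0.5) → rotate → (-5.01807,-0.26266) → ×s → (-5.04316,-0.26397) → (-5.04,-0.26)
v2: (4,-4.5) → rotate → (3.78241,-4.68437) → ×s → (3.80132,-4.70780) → (3.80,-4.71)
v3: (5,-0.5) → rotate → (4.97071,-0.73622) → ×s → (4.99557,-0.73990) → (5.00,-0.74)
v4: (4.5,2.5) → rotate → (4.61334,2.28410) → ×s → (4.63641,2.29552) → (4.64,2.30)
v5: (-1.5,1) → rotate → (-1.45096,1.06991) → ×s → (-1.45822,1.07526) → (-1.46,1.08)

Cross-section at z=0.5: (-5.04,-0.26) (3.80,-4.71) (5.00,-0.74) (4.64,2.30) (-1.46,1.08)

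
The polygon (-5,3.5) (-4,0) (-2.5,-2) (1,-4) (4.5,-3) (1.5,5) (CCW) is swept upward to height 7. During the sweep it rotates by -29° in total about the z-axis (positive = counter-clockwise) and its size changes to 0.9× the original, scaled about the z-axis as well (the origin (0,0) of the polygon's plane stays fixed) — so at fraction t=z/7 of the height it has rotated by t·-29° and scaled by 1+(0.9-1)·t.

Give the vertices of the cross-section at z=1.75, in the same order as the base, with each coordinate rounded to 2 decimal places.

Cross-section at z=1.75: (-4.41,4.00) (-3.87,0.49) (-2.66,-1.63) (0.48,-3.99) (3.98,-3.46) (2.07,4.65)

t = z/height = 1.75/7 = 0.25
s = 1 + (scale-1)·z/height = 1 + (0.9-1)·1.75/7 = 0.975000
θ = twist·z/height = -29°·1.75/7 = -7.2500° = -0.126536 rad
cos θ = 0.992005, sin θ = -0.126199 (intermediates below are computed at full precision and shown rounded to 5 d.p.)
v1: (-5,3.5) → rotate → (-4.51833,4.10301) → ×s → (-4.40537,4.00044) → (-4.41,4.00)
v2: (-4,0) → rotate → (-3.96802,0.50480) → ×s → (-3.86882,0.49218) → (-3.87,0.49)
v3: (-2.5,-2) → rotate → (-2.73241,-1.66851) → ×s → (-2.66410,-1.62680) → (-2.66,-1.63)
v4: (1,-4) → rotate → (0.48721,-4.09422) → ×s → (0.47503,-3.99186) → (0.48,-3.99)
v5: (4.5,-3) → rotate → (4.08543,-3.54391) → ×s → (3.98329,-3.45531) → (3.98,-3.46)
v6: (1.5,5) → rotate → (2.11900,4.77073) → ×s → (2.06603,4.65146) → (2.07,4.65)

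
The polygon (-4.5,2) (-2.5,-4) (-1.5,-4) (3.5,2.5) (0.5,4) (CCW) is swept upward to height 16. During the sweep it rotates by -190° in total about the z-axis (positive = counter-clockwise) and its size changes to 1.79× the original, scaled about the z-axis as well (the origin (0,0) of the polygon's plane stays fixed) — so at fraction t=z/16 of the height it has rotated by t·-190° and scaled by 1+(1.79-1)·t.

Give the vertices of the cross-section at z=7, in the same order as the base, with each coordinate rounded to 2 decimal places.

t = z/height = 7/16 = 0.4375
s = 1 + (scale-1)·z/height = 1 + (1.79-1)·7/16 = 1.345625
θ = twist·z/height = -190°·7/16 = -83.1250° = -1.450805 rad
cos θ = 0.119704, sin θ = -0.992810 (intermediates below are computed at full precision and shown rounded to 5 d.p.)
v1: (-4.5,2) → rotate → (1.44695,4.70705) → ×s → (1.94706,6.33393) → (1.95,6.33)
v2: (-2.5,-4) → rotate → (-4.27050,2.00321) → ×s → (-5.74649,2.69557) → (-5.75,2.70)
v3: (-1.5,-4) → rotate → (-4.15079,1.01040) → ×s → (-5.58541,1.35962) → (-5.59,1.36)
v4: (3.5,2.5) → rotate → (2.90099,-3.17557) → ×s → (3.90364,-4.27313) → (3.90,-4.27)
v5: (0.5,4) → rotate → (4.03109,-0.01759) → ×s → (5.42434,-0.02367) → (5.42,-0.02)

Cross-section at z=7: (1.95,6.33) (-5.75,2.70) (-5.59,1.36) (3.90,-4.27) (5.42,-0.02)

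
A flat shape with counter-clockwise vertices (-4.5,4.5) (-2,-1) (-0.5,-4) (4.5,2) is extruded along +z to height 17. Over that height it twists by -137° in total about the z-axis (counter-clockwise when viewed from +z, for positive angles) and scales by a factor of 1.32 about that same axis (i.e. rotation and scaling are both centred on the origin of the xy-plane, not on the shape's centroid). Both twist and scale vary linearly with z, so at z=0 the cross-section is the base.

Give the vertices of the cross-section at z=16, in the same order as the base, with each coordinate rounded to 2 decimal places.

Cross-section at z=16: (8.23,0.87) (0.62,2.84) (-3.64,3.78) (-1.66,-6.19)

t = z/height = 16/17 = 0.941176
s = 1 + (scale-1)·z/height = 1 + (1.32-1)·16/17 = 1.301176
θ = twist·z/height = -137°·16/17 = -128.9412° = -2.250448 rad
cos θ = -0.628522, sin θ = -0.777792 (intermediates below are computed at full precision and shown rounded to 5 d.p.)
v1: (-4.5,4.5) → rotate → (6.32841,0.67171) → ×s → (8.23438,0.87402) → (8.23,0.87)
v2: (-2,-1) → rotate → (0.47925,2.18411) → ×s → (0.62359,2.84191) → (0.62,2.84)
v3: (-0.5,-4) → rotate → (-2.79691,2.90298) → ×s → (-3.63927,3.77730) → (-3.64,3.78)
v4: (4.5,2) → rotate → (-1.27277,-4.75711) → ×s → (-1.65609,-6.18984) → (-1.66,-6.19)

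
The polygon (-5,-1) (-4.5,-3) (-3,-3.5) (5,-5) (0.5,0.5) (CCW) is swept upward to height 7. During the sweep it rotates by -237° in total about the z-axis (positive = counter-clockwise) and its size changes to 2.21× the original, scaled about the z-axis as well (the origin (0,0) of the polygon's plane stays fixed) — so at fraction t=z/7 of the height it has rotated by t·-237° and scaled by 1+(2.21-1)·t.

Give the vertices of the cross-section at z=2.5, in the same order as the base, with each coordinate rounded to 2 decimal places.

t = z/height = 2.5/7 = 0.357143
s = 1 + (scale-1)·z/height = 1 + (2.21-1)·2.5/7 = 1.432143
θ = twist·z/height = -237°·2.5/7 = -84.6429° = -1.477297 rad
cos θ = 0.093364, sin θ = -0.995632 (intermediates below are computed at full precision and shown rounded to 5 d.p.)
v1: (-5,-1) → rotate → (-1.46245,4.88480) → ×s → (-2.09444,6.99573) → (-2.09,7.00)
v2: (-4.5,-3) → rotate → (-3.40703,4.20025) → ×s → (-4.87936,6.01536) → (-4.88,6.02)
v3: (-3,-3.5) → rotate → (-3.76480,2.66012) → ×s → (-5.39174,3.80968) → (-5.39,3.81)
v4: (5,-5) → rotate → (-4.51134,-5.44498) → ×s → (-6.46089,-7.79799) → (-6.46,-7.80)
v5: (0.5,0.5) → rotate → (0.54450,-0.45113) → ×s → (0.77980,-0.64609) → (0.78,-0.65)

Cross-section at z=2.5: (-2.09,7.00) (-4.88,6.02) (-5.39,3.81) (-6.46,-7.80) (0.78,-0.65)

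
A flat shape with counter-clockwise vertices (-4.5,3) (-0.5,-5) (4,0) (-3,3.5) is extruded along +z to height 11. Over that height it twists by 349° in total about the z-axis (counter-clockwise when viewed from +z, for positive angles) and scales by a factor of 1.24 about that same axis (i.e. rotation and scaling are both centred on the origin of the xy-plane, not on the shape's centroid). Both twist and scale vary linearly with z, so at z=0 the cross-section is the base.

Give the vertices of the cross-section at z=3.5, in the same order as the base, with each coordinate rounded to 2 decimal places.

t = z/height = 3.5/11 = 0.318182
s = 1 + (scale-1)·z/height = 1 + (1.24-1)·3.5/11 = 1.076364
θ = twist·z/height = 349°·3.5/11 = 111.0455° = 1.938109 rad
cos θ = -0.359108, sin θ = 0.933296 (intermediates below are computed at full precision and shown rounded to 5 d.p.)
v1: (-4.5,3) → rotate → (-1.18390,-5.27716) → ×s → (-1.27431,-5.68014) → (-1.27,-5.68)
v2: (-0.5,-5) → rotate → (4.84603,1.32889) → ×s → (5.21609,1.43037) → (5.22,1.43)
v3: (4,0) → rotate → (-1.43643,3.73318) → ×s → (-1.54613,4.01826) → (-1.55,4.02)
v4: (-3,3.5) → rotate → (-2.18921,-4.05677) → ×s → (-2.35639,-4.36656) → (-2.36,-4.37)

Cross-section at z=3.5: (-1.27,-5.68) (5.22,1.43) (-1.55,4.02) (-2.36,-4.37)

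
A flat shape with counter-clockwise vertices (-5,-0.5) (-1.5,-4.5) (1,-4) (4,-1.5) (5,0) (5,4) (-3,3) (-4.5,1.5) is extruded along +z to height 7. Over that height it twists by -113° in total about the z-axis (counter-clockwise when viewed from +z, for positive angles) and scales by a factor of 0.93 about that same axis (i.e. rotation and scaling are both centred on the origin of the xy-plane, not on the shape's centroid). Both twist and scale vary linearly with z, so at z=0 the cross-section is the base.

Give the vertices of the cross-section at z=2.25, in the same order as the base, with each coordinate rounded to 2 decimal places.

Cross-section at z=2.25: (-4.23,2.50) (-3.79,-2.68) (-1.53,-3.73) (2.28,-3.50) (3.94,-2.89) (6.25,0.26) (-0.63,4.10) (-2.68,3.79)

t = z/height = 2.25/7 = 0.321429
s = 1 + (scale-1)·z/height = 1 + (0.93-1)·2.25/7 = 0.977500
θ = twist·z/height = -113°·2.25/7 = -36.3214° = -0.633929 rad
cos θ = 0.805707, sin θ = -0.592315 (intermediates below are computed at full precision and shown rounded to 5 d.p.)
v1: (-5,-0.5) → rotate → (-4.32469,2.55872) → ×s → (-4.22739,2.50115) → (-4.23,2.50)
v2: (-1.5,-4.5) → rotate → (-3.87398,-2.73721) → ×s → (-3.78681,-2.67562) → (-3.79,-2.68)
v3: (1,-4) → rotate → (-1.56355,-3.81514) → ×s → (-1.52837,-3.72930) → (-1.53,-3.73)
v4: (4,-1.5) → rotate → (2.33436,-3.57782) → ×s → (2.28183,-3.49732) → (2.28,-3.50)
v5: (5,0) → rotate → (4.02853,-2.96157) → ×s → (3.93789,-2.89494) → (3.94,-2.89)
v6: (5,4) → rotate → (6.39779,0.26125) → ×s → (6.25384,0.25538) → (6.25,0.26)
v7: (-3,3) → rotate → (-0.64018,4.19406) → ×s → (-0.62577,4.09970) → (-0.63,4.10)
v8: (-4.5,1.5) → rotate → (-2.73721,3.87398) → ×s → (-2.67562,3.78681) → (-2.68,3.79)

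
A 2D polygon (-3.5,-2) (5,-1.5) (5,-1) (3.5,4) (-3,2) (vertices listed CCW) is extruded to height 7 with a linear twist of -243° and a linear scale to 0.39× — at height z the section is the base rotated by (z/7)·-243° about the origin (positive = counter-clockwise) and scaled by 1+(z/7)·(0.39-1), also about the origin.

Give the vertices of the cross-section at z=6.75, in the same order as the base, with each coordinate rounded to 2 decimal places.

Cross-section at z=6.75: (1.51,-0.69) (-0.70,2.03) (-0.87,1.91) (-2.18,0.21) (0.05,-1.48)

t = z/height = 6.75/7 = 0.964286
s = 1 + (scale-1)·z/height = 1 + (0.39-1)·6.75/7 = 0.411786
θ = twist·z/height = -243°·6.75/7 = -234.3214° = -4.089680 rad
cos θ = -0.583237, sin θ = 0.812302 (intermediates below are computed at full precision and shown rounded to 5 d.p.)
v1: (-3.5,-2) → rotate → (3.66593,-1.67658) → ×s → (1.50958,-0.69039) → (1.51,-0.69)
v2: (5,-1.5) → rotate → (-1.69773,4.93636) → ×s → (-0.69910,2.03272) → (-0.70,2.03)
v3: (5,-1) → rotate → (-2.10389,4.64475) → ×s → (-0.86635,1.91264) → (-0.87,1.91)
v4: (3.5,4) → rotate → (-5.29054,0.51011) → ×s → (-2.17857,0.21005) → (-2.18,0.21)
v5: (-3,2) → rotate → (0.12511,-3.60338) → ×s → (0.05152,-1.48382) → (0.05,-1.48)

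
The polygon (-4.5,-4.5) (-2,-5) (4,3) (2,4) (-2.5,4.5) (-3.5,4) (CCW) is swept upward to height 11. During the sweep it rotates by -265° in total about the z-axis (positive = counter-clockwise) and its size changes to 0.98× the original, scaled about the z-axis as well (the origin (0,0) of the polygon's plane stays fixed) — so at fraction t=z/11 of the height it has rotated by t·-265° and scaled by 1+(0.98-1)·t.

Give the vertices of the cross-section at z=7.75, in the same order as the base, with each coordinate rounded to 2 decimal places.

t = z/height = 7.75/11 = 0.704545
s = 1 + (scale-1)·z/height = 1 + (0.98-1)·7.75/11 = 0.985909
θ = twist·z/height = -265°·7.75/11 = -186.7045° = -3.258609 rad
cos θ = -0.993161, sin θ = 0.116750 (intermediates below are computed at full precision and shown rounded to 5 d.p.)
v1: (-4.5,-4.5) → rotate → (4.99460,3.94385) → ×s → (4.92422,3.88828) → (4.92,3.89)
v2: (-2,-5) → rotate → (2.57007,4.73231) → ×s → (2.53386,4.66563) → (2.53,4.67)
v3: (4,3) → rotate → (-4.32289,-2.51249) → ×s → (-4.26198,-2.47708) → (-4.26,-2.48)
v4: (2,4) → rotate → (-2.45332,-3.73915) → ×s → (-2.41875,-3.68646) → (-2.42,-3.69)
v5: (-2.5,4.5) → rotate → (1.95753,-4.76110) → ×s → (1.92995,-4.69401) → (1.93,-4.69)
v6: (-3.5,4) → rotate → (3.00907,-4.38127) → ×s → (2.96667,-4.31953) → (2.97,-4.32)

Cross-section at z=7.75: (4.92,3.89) (2.53,4.67) (-4.26,-2.48) (-2.42,-3.69) (1.93,-4.69) (2.97,-4.32)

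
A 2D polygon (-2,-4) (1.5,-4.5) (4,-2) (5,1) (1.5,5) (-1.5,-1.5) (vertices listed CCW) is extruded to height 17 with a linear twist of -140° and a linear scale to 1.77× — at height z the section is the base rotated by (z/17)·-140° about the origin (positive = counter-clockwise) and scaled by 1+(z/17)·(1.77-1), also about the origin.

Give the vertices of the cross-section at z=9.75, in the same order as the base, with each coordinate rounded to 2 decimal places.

t = z/height = 9.75/17 = 0.573529
s = 1 + (scale-1)·z/height = 1 + (1.77-1)·9.75/17 = 1.441618
θ = twist·z/height = -140°·9.75/17 = -80.2941° = -1.401397 rad
cos θ = 0.168591, sin θ = -0.985686 (intermediates below are computed at full precision and shown rounded to 5 d.p.)
v1: (-2,-4) → rotate → (-4.27993,1.29701) → ×s → (-6.17002,1.86979) → (-6.17,1.87)
v2: (1.5,-4.5) → rotate → (-4.18270,-2.23719) → ×s → (-6.02986,-3.22517) → (-6.03,-3.23)
v3: (4,-2) → rotate → (-1.29701,-4.27993) → ×s → (-1.86979,-6.17002) → (-1.87,-6.17)
v4: (5,1) → rotate → (1.82864,-4.75984) → ×s → (2.63620,-6.86187) → (2.64,-6.86)
v5: (1.5,5) → rotate → (5.18132,-0.63558) → ×s → (7.46948,-0.91626) → (7.47,-0.92)
v6: (-1.5,-1.5) → rotate → (-1.73142,1.22564) → ×s → (-2.49604,1.76691) → (-2.50,1.77)

Cross-section at z=9.75: (-6.17,1.87) (-6.03,-3.23) (-1.87,-6.17) (2.64,-6.86) (7.47,-0.92) (-2.50,1.77)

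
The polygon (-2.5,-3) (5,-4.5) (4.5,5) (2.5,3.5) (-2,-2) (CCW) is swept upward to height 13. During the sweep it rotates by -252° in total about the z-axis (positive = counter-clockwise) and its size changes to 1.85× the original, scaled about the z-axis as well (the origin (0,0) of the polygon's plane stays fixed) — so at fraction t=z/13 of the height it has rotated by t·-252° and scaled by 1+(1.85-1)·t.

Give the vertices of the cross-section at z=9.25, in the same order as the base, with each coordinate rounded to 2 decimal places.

t = z/height = 9.25/13 = 0.711538
s = 1 + (scale-1)·z/height = 1 + (1.85-1)·9.25/13 = 1.604808
θ = twist·z/height = -252°·9.25/13 = -179.3077° = -3.129510 rad
cos θ = -0.999927, sin θ = -0.012083 (intermediates below are computed at full precision and shown rounded to 5 d.p.)
v1: (-2.5,-3) → rotate → (2.46357,3.02999) → ×s → (3.95355,4.86255) → (3.95,4.86)
v2: (5,-4.5) → rotate → (-5.05401,4.43926) → ×s → (-8.11071,7.12415) → (-8.11,7.12)
v3: (4.5,5) → rotate → (-4.43926,-5.05401) → ×s → (-7.12415,-8.11071) → (-7.12,-8.11)
v4: (2.5,3.5) → rotate → (-2.45753,-3.52995) → ×s → (-3.94386,-5.66489) → (-3.94,-5.66)
v5: (-2,-2) → rotate → (1.97569,2.02402) → ×s → (3.17060,3.24816) → (3.17,3.25)

Cross-section at z=9.25: (3.95,4.86) (-8.11,7.12) (-7.12,-8.11) (-3.94,-5.66) (3.17,3.25)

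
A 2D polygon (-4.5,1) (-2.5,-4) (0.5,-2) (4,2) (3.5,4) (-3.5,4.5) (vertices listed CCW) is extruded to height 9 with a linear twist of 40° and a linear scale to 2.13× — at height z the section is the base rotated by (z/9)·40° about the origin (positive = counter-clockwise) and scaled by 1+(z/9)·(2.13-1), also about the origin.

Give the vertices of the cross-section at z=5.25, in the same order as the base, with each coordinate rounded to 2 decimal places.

t = z/height = 5.25/9 = 0.583333
s = 1 + (scale-1)·z/height = 1 + (2.13-1)·5.25/9 = 1.659167
θ = twist·z/height = 40°·5.25/9 = 23.3333° = 0.407243 rad
cos θ = 0.918216, sin θ = 0.396080 (intermediates below are computed at full precision and shown rounded to 5 d.p.)
v1: (-4.5,1) → rotate → (-4.52805,-0.86414) → ×s → (-7.51279,-1.43376) → (-7.51,-1.43)
v2: (-2.5,-4) → rotate → (-0.71122,-4.66306) → ×s → (-1.18003,-7.73680) → (-1.18,-7.74)
v3: (0.5,-2) → rotate → (1.25127,-1.63839) → ×s → (2.07606,-2.71837) → (2.08,-2.72)
v4: (4,2) → rotate → (2.88070,3.42075) → ×s → (4.77957,5.67560) → (4.78,5.68)
v5: (3.5,4) → rotate → (1.62944,5.05914) → ×s → (2.70351,8.39396) → (2.70,8.39)
v6: (-3.5,4.5) → rotate → (-4.99612,2.74569) → ×s → (-8.28939,4.55556) → (-8.29,4.56)

Cross-section at z=5.25: (-7.51,-1.43) (-1.18,-7.74) (2.08,-2.72) (4.78,5.68) (2.70,8.39) (-8.29,4.56)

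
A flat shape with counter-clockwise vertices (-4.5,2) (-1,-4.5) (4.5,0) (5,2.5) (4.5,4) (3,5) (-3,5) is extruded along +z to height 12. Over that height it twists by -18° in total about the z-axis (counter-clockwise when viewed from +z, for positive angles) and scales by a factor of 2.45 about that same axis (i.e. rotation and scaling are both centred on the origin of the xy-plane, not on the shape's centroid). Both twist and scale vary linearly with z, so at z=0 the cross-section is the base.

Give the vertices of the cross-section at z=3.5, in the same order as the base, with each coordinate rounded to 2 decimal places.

t = z/height = 3.5/12 = 0.291667
s = 1 + (scale-1)·z/height = 1 + (2.45-1)·3.5/12 = 1.422917
θ = twist·z/height = -18°·3.5/12 = -5.2500° = -0.091630 rad
cos θ = 0.995805, sin θ = -0.091502 (intermediates below are computed at full precision and shown rounded to 5 d.p.)
v1: (-4.5,2) → rotate → (-4.29812,2.40337) → ×s → (-6.11587,3.41979) → (-6.12,3.42)
v2: (-1,-4.5) → rotate → (-1.40756,-4.38962) → ×s → (-2.00284,-6.24606) → (-2.00,-6.25)
v3: (4.5,0) → rotate → (4.48112,-0.41176) → ×s → (6.37626,-0.58590) → (6.38,-0.59)
v4: (5,2.5) → rotate → (5.20778,2.03200) → ×s → (7.41024,2.89137) → (7.41,2.89)
v5: (4.5,4) → rotate → (4.84713,3.57146) → ×s → (6.89706,5.08189) → (6.90,5.08)
v6: (3,5) → rotate → (3.44492,4.70452) → ×s → (4.90184,6.69414) → (4.90,6.69)
v7: (-3,5) → rotate → (-2.52991,5.25353) → ×s → (-3.59985,7.47533) → (-3.60,7.48)

Cross-section at z=3.5: (-6.12,3.42) (-2.00,-6.25) (6.38,-0.59) (7.41,2.89) (6.90,5.08) (4.90,6.69) (-3.60,7.48)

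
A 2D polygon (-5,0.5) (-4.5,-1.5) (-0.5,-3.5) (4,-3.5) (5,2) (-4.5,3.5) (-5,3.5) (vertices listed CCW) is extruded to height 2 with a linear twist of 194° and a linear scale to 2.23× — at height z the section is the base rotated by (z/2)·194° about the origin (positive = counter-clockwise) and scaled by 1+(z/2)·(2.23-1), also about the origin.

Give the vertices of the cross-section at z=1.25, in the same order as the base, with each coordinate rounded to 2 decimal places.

t = z/height = 1.25/2 = 0.625
s = 1 + (scale-1)·z/height = 1 + (2.23-1)·1.25/2 = 1.768750
θ = twist·z/height = 194°·1.25/2 = 121.2500° = 2.116212 rad
cos θ = -0.518773, sin θ = 0.854912 (intermediates below are computed at full precision and shown rounded to 5 d.p.)
v1: (-5,0.5) → rotate → (2.16641,-4.53395) → ×s → (3.83184,-8.01942) → (3.83,-8.02)
v2: (-4.5,-1.5) → rotate → (3.61685,-3.06894) → ×s → (6.39730,-5.42819) → (6.40,-5.43)
v3: (-0.5,-3.5) → rotate → (3.25158,1.38825) → ×s → (5.75123,2.45547) → (5.75,2.46)
v4: (4,-3.5) → rotate → (0.91710,5.23535) → ×s → (1.62212,9.26003) → (1.62,9.26)
v5: (5,2) → rotate → (-4.30369,3.23701) → ×s → (-7.61215,5.72547) → (-7.61,5.73)
v6: (-4.5,3.5) → rotate → (-0.65771,-5.66281) → ×s → (-1.16333,-10.01609) → (-1.16,-10.02)
v7: (-5,3.5) → rotate → (-0.39833,-6.09027) → ×s → (-0.70454,-10.77216) → (-0.70,-10.77)

Cross-section at z=1.25: (3.83,-8.02) (6.40,-5.43) (5.75,2.46) (1.62,9.26) (-7.61,5.73) (-1.16,-10.02) (-0.70,-10.77)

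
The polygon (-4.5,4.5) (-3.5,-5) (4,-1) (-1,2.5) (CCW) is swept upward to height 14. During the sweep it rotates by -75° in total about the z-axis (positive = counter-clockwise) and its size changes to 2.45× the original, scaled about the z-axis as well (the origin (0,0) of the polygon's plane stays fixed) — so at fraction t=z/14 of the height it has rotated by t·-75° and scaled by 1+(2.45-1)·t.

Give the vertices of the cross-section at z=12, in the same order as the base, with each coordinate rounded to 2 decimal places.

t = z/height = 12/14 = 0.857143
s = 1 + (scale-1)·z/height = 1 + (2.45-1)·12/14 = 2.242857
θ = twist·z/height = -75°·12/14 = -64.2857° = -1.121997 rad
cos θ = 0.433884, sin θ = -0.900969 (intermediates below are computed at full precision and shown rounded to 5 d.p.)
v1: (-4.5,4.5) → rotate → (2.10188,6.00684) → ×s → (4.71422,13.47248) → (4.71,13.47)
v2: (-3.5,-5) → rotate → (-6.02344,0.98397) → ×s → (-13.50971,2.20691) → (-13.51,2.21)
v3: (4,-1) → rotate → (0.83457,-4.03776) → ×s → (1.87181,-9.05612) → (1.87,-9.06)
v4: (-1,2.5) → rotate → (1.81854,1.98568) → ×s → (4.07872,4.45359) → (4.08,4.45)

Cross-section at z=12: (4.71,13.47) (-13.51,2.21) (1.87,-9.06) (4.08,4.45)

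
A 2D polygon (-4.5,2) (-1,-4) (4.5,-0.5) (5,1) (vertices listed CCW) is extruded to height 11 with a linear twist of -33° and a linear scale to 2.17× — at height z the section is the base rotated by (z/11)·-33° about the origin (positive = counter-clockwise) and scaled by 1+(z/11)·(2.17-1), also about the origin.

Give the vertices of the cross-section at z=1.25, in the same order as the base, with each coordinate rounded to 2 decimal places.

t = z/height = 1.25/11 = 0.113636
s = 1 + (scale-1)·z/height = 1 + (2.17-1)·1.25/11 = 1.132955
θ = twist·z/height = -33°·1.25/11 = -3.7500° = -0.065450 rad
cos θ = 0.997859, sin θ = -0.065403 (intermediates below are computed at full precision and shown rounded to 5 d.p.)
v1: (-4.5,2) → rotate → (-4.35956,2.29003) → ×s → (-4.93918,2.59450) → (-4.94,2.59)
v2: (-1,-4) → rotate → (-1.25947,-3.92603) → ×s → (-1.42692,-4.44802) → (-1.43,-4.45)
v3: (4.5,-0.5) → rotate → (4.45766,-0.79324) → ×s → (5.05033,-0.89871) → (5.05,-0.90)
v4: (5,1) → rotate → (5.05470,0.67084) → ×s → (5.72674,0.76003) → (5.73,0.76)

Cross-section at z=1.25: (-4.94,2.59) (-1.43,-4.45) (5.05,-0.90) (5.73,0.76)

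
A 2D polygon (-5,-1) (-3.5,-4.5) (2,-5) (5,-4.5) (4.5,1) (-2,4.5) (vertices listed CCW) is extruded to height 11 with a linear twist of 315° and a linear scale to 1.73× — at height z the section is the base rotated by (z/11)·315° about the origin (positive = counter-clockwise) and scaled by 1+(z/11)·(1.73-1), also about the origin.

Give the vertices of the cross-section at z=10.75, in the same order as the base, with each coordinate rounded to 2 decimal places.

t = z/height = 10.75/11 = 0.977273
s = 1 + (scale-1)·z/height = 1 + (1.73-1)·10.75/11 = 1.713409
θ = twist·z/height = 315°·10.75/11 = 307.8409° = 5.372837 rad
cos θ = 0.613471, sin θ = -0.789717 (intermediates below are computed at full precision and shown rounded to 5 d.p.)
v1: (-5,-1) → rotate → (-3.85707,3.33511) → ×s → (-6.60874,5.71442) → (-6.61,5.71)
v2: (-3.5,-4.5) → rotate → (-5.70088,0.00339) → ×s → (-9.76793,0.00581) → (-9.77,0.01)
v3: (2,-5) → rotate → (-2.72164,-4.64679) → ×s → (-4.66329,-7.96185) → (-4.66,-7.96)
v4: (5,-4.5) → rotate → (-0.48637,-6.70921) → ×s → (-0.83335,-11.49561) → (-0.83,-11.50)
v5: (4.5,1) → rotate → (3.55034,-2.94026) → ×s → (6.08318,-5.03786) → (6.08,-5.04)
v6: (-2,4.5) → rotate → (2.32679,4.34005) → ×s → (3.98674,7.43629) → (3.99,7.44)

Cross-section at z=10.75: (-6.61,5.71) (-9.77,0.01) (-4.66,-7.96) (-0.83,-11.50) (6.08,-5.04) (3.99,7.44)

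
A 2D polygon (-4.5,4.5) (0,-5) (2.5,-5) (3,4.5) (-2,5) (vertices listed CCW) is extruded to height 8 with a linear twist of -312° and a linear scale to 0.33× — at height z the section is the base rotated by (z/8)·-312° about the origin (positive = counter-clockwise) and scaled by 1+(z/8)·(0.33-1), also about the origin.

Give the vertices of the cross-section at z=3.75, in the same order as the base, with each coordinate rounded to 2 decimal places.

t = z/height = 3.75/8 = 0.46875
s = 1 + (scale-1)·z/height = 1 + (0.33-1)·3.75/8 = 0.685938
θ = twist·z/height = -312°·3.75/8 = -146.2500° = -2.552544 rad
cos θ = -0.831470, sin θ = -0.555570 (intermediates below are computed at full precision and shown rounded to 5 d.p.)
v1: (-4.5,4.5) → rotate → (6.24168,-1.24155) → ×s → (4.28140,-0.85162) → (4.28,-0.85)
v2: (0,-5) → rotate → (-2.77785,4.15735) → ×s → (-1.90543,2.85168) → (-1.91,2.85)
v3: (2.5,-5) → rotate → (-4.85653,2.76842) → ×s → (-3.33127,1.89896) → (-3.33,1.90)
v4: (3,4.5) → rotate → (0.00566,-5.40832) → ×s → (0.00388,-3.70977) → (0.00,-3.71)
v5: (-2,5) → rotate → (4.44079,-3.04621) → ×s → (3.04610,-2.08951) → (3.05,-2.09)

Cross-section at z=3.75: (4.28,-0.85) (-1.91,2.85) (-3.33,1.90) (0.00,-3.71) (3.05,-2.09)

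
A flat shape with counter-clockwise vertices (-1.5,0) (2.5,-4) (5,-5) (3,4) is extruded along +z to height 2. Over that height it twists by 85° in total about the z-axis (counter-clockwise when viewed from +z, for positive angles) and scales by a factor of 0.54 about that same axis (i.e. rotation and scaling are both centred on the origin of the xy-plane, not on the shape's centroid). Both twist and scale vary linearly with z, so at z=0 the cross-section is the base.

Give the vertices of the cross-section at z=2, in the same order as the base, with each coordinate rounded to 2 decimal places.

Cross-section at z=2: (-0.07,-0.81) (2.27,1.16) (2.93,2.45) (-2.01,1.80)

t = z/height = 2/2 = 1
s = 1 + (scale-1)·z/height = 1 + (0.54-1)·2/2 = 0.540000
θ = twist·z/height = 85°·2/2 = 85.0000° = 1.483530 rad
cos θ = 0.087156, sin θ = 0.996195 (intermediates below are computed at full precision and shown rounded to 5 d.p.)
v1: (-1.5,0) → rotate → (-0.13073,-1.49429) → ×s → (-0.07060,-0.80692) → (-0.07,-0.81)
v2: (2.5,-4) → rotate → (4.20267,2.14186) → ×s → (2.26944,1.15661) → (2.27,1.16)
v3: (5,-5) → rotate → (5.41675,4.54519) → ×s → (2.92505,2.45441) → (2.93,2.45)
v4: (3,4) → rotate → (-3.72331,3.33721) → ×s → (-2.01059,1.80209) → (-2.01,1.80)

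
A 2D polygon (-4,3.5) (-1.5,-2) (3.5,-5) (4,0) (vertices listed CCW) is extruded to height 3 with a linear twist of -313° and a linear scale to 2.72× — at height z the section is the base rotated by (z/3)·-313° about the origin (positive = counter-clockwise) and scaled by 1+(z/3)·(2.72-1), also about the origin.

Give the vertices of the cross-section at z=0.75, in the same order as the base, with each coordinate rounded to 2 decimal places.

Cross-section at z=0.75: (3.74,6.62) (-3.24,1.52) (-5.98,-6.36) (1.16,-5.60)

t = z/height = 0.75/3 = 0.25
s = 1 + (scale-1)·z/height = 1 + (2.72-1)·0.75/3 = 1.430000
θ = twist·z/height = -313°·0.75/3 = -78.2500° = -1.365720 rad
cos θ = 0.203642, sin θ = -0.979045 (intermediates below are computed at full precision and shown rounded to 5 d.p.)
v1: (-4,3.5) → rotate → (2.61209,4.62893) → ×s → (3.73529,6.61937) → (3.74,6.62)
v2: (-1.5,-2) → rotate → (-2.26355,1.06128) → ×s → (-3.23688,1.51764) → (-3.24,1.52)
v3: (3.5,-5) → rotate → (-4.18248,-4.44487) → ×s → (-5.98095,-6.35616) → (-5.98,-6.36)
v4: (4,0) → rotate → (0.81457,-3.91618) → ×s → (1.16483,-5.60014) → (1.16,-5.60)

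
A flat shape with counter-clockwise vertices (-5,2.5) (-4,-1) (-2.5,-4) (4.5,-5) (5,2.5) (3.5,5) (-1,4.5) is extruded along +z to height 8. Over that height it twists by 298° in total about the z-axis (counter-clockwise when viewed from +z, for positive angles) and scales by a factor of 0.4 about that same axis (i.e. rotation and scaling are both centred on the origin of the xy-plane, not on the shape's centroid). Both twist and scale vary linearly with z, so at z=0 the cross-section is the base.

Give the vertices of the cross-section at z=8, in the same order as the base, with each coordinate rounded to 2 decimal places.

t = z/height = 8/8 = 1
s = 1 + (scale-1)·z/height = 1 + (0.4-1)·8/8 = 0.400000
θ = twist·z/height = 298°·8/8 = 298.0000° = 5.201081 rad
cos θ = 0.469472, sin θ = -0.882948 (intermediates below are computed at full precision and shown rounded to 5 d.p.)
v1: (-5,2.5) → rotate → (-0.13999,5.58842) → ×s → (-0.05600,2.23537) → (-0.06,2.24)
v2: (-4,-1) → rotate → (-2.76083,3.06232) → ×s → (-1.10433,1.22493) → (-1.10,1.22)
v3: (-2.5,-4) → rotate → (-4.70547,0.32948) → ×s → (-1.88219,0.13179) → (-1.88,0.13)
v4: (4.5,-5) → rotate → (-2.30212,-6.32062) → ×s → (-0.92085,-2.52825) → (-0.92,-2.53)
v5: (5,2.5) → rotate → (4.55473,-3.24106) → ×s → (1.82189,-1.29642) → (1.82,-1.30)
v6: (3.5,5) → rotate → (6.05789,-0.74296) → ×s → (2.42316,-0.29718) → (2.42,-0.30)
v7: (-1,4.5) → rotate → (3.50379,2.99557) → ×s → (1.40152,1.19823) → (1.40,1.20)

Cross-section at z=8: (-0.06,2.24) (-1.10,1.22) (-1.88,0.13) (-0.92,-2.53) (1.82,-1.30) (2.42,-0.30) (1.40,1.20)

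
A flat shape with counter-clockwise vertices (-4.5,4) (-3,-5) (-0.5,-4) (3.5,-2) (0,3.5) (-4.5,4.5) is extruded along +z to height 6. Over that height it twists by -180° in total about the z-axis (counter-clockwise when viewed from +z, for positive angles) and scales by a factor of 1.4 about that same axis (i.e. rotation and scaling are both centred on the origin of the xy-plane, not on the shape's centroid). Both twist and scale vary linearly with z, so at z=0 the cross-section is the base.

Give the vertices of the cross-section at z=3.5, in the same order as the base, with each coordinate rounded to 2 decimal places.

t = z/height = 3.5/6 = 0.583333
s = 1 + (scale-1)·z/height = 1 + (1.4-1)·3.5/6 = 1.233333
θ = twist·z/height = -180°·3.5/6 = -105.0000° = -1.832596 rad
cos θ = -0.258819, sin θ = -0.965926 (intermediates below are computed at full precision and shown rounded to 5 d.p.)
v1: (-4.5,4) → rotate → (5.02839,3.31139) → ×s → (6.20168,4.08405) → (6.20,4.08)
v2: (-3,-5) → rotate → (-4.05317,4.19187) → ×s → (-4.99891,5.16998) → (-5.00,5.17)
v3: (-0.5,-4) → rotate → (-3.73429,1.51824) → ×s → (-4.60563,1.87249) → (-4.61,1.87)
v4: (3.5,-2) → rotate → (-2.83772,-2.86310) → ×s → (-3.49985,-3.53116) → (-3.50,-3.53)
v5: (0,3.5) → rotate → (3.38074,-0.90587) → ×s → (4.16958,-1.11724) → (4.17,-1.12)
v6: (-4.5,4.5) → rotate → (5.51135,3.18198) → ×s → (6.79733,3.92444) → (6.80,3.92)

Cross-section at z=3.5: (6.20,4.08) (-5.00,5.17) (-4.61,1.87) (-3.50,-3.53) (4.17,-1.12) (6.80,3.92)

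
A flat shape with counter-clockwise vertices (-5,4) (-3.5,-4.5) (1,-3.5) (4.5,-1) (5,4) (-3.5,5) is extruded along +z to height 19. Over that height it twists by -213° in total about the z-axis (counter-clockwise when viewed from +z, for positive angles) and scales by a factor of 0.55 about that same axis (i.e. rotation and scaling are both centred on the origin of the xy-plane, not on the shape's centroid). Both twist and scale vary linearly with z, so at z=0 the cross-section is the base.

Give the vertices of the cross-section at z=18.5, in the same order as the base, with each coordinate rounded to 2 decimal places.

t = z/height = 18.5/19 = 0.973684
s = 1 + (scale-1)·z/height = 1 + (0.55-1)·18.5/19 = 0.561842
θ = twist·z/height = -213°·18.5/19 = -207.3947° = -3.619721 rad
cos θ = -0.887858, sin θ = 0.460118 (intermediates below are computed at full precision and shown rounded to 5 d.p.)
v1: (-5,4) → rotate → (2.59882,-5.85202) → ×s → (1.46012,-3.28791) → (1.46,-3.29)
v2: (-3.5,-4.5) → rotate → (5.17803,2.38495) → ×s → (2.90924,1.33996) → (2.91,1.34)
v3: (1,-3.5) → rotate → (0.72256,3.56762) → ×s → (0.40596,2.00444) → (0.41,2.00)
v4: (4.5,-1) → rotate → (-3.53524,2.95839) → ×s → (-1.98625,1.66215) → (-1.99,1.66)
v5: (5,4) → rotate → (-6.27976,-1.25084) → ×s → (-3.52823,-0.70277) → (-3.53,-0.70)
v6: (-3.5,5) → rotate → (0.80691,-6.04970) → ×s → (0.45336,-3.39898) → (0.45,-3.40)

Cross-section at z=18.5: (1.46,-3.29) (2.91,1.34) (0.41,2.00) (-1.99,1.66) (-3.53,-0.70) (0.45,-3.40)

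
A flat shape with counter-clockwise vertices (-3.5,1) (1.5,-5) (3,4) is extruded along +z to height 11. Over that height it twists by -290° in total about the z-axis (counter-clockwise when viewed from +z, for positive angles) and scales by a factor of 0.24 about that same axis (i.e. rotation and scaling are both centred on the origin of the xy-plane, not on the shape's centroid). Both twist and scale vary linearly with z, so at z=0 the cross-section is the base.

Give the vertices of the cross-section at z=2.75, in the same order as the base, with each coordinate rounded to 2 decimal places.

t = z/height = 2.75/11 = 0.25
s = 1 + (scale-1)·z/height = 1 + (0.24-1)·2.75/11 = 0.810000
θ = twist·z/height = -290°·2.75/11 = -72.5000° = -1.265364 rad
cos θ = 0.300706, sin θ = -0.953717 (intermediates below are computed at full precision and shown rounded to 5 d.p.)
v1: (-3.5,1) → rotate → (-0.09875,3.63872) → ×s → (-0.07999,2.94736) → (-0.08,2.95)
v2: (1.5,-5) → rotate → (-4.31753,-2.93410) → ×s → (-3.49720,-2.37662) → (-3.50,-2.38)
v3: (3,4) → rotate → (4.71699,-1.65833) → ×s → (3.82076,-1.34325) → (3.82,-1.34)

Cross-section at z=2.75: (-0.08,2.95) (-3.50,-2.38) (3.82,-1.34)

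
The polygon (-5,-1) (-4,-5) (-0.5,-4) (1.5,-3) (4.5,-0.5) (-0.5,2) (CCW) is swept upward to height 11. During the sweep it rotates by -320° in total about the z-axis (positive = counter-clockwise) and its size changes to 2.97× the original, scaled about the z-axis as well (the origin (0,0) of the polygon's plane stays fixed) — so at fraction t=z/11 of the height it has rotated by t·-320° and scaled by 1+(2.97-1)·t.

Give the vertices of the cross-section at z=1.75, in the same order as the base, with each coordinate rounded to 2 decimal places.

Cross-section at z=1.75: (-5.16,4.27) (-8.41,-0.06) (-4.49,-2.80) (-1.82,-4.01) (3.22,-5.00) (1.62,2.17)

t = z/height = 1.75/11 = 0.159091
s = 1 + (scale-1)·z/height = 1 + (2.97-1)·1.75/11 = 1.313409
θ = twist·z/height = -320°·1.75/11 = -50.9091° = -0.888531 rad
cos θ = 0.630553, sin θ = -0.776146 (intermediates below are computed at full precision and shown rounded to 5 d.p.)
v1: (-5,-1) → rotate → (-3.92891,3.25018) → ×s → (-5.16027,4.26882) → (-5.16,4.27)
v2: (-4,-5) → rotate → (-6.40294,-0.04818) → ×s → (-8.40968,-0.06328) → (-8.41,-0.06)
v3: (-0.5,-4) → rotate → (-3.41986,-2.13414) → ×s → (-4.49168,-2.80300) → (-4.49,-2.80)
v4: (1.5,-3) → rotate → (-1.38261,-3.05588) → ×s → (-1.81593,-4.01362) → (-1.82,-4.01)
v5: (4.5,-0.5) → rotate → (2.44941,-3.80794) → ×s → (3.21708,-5.00138) → (3.22,-5.00)
v6: (-0.5,2) → rotate → (1.23702,1.64918) → ×s → (1.62471,2.16605) → (1.62,2.17)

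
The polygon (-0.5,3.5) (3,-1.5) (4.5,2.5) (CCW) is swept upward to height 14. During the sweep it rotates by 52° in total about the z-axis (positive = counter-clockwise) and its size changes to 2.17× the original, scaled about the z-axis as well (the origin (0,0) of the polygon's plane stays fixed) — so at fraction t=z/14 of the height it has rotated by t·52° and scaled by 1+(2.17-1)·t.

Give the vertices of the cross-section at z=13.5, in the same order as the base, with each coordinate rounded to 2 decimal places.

Cross-section at z=13.5: (-6.40,3.96) (6.54,2.86) (2.05,10.76)

t = z/height = 13.5/14 = 0.964286
s = 1 + (scale-1)·z/height = 1 + (2.17-1)·13.5/14 = 2.128214
θ = twist·z/height = 52°·13.5/14 = 50.1429° = 0.875158 rad
cos θ = 0.640876, sin θ = 0.767645 (intermediates below are computed at full precision and shown rounded to 5 d.p.)
v1: (-0.5,3.5) → rotate → (-3.00719,1.85924) → ×s → (-6.39995,3.95687) → (-6.40,3.96)
v2: (3,-1.5) → rotate → (3.07409,1.34162) → ×s → (6.54233,2.85526) → (6.54,2.86)
v3: (4.5,2.5) → rotate → (0.96483,5.05659) → ×s → (2.05336,10.76151) → (2.05,10.76)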